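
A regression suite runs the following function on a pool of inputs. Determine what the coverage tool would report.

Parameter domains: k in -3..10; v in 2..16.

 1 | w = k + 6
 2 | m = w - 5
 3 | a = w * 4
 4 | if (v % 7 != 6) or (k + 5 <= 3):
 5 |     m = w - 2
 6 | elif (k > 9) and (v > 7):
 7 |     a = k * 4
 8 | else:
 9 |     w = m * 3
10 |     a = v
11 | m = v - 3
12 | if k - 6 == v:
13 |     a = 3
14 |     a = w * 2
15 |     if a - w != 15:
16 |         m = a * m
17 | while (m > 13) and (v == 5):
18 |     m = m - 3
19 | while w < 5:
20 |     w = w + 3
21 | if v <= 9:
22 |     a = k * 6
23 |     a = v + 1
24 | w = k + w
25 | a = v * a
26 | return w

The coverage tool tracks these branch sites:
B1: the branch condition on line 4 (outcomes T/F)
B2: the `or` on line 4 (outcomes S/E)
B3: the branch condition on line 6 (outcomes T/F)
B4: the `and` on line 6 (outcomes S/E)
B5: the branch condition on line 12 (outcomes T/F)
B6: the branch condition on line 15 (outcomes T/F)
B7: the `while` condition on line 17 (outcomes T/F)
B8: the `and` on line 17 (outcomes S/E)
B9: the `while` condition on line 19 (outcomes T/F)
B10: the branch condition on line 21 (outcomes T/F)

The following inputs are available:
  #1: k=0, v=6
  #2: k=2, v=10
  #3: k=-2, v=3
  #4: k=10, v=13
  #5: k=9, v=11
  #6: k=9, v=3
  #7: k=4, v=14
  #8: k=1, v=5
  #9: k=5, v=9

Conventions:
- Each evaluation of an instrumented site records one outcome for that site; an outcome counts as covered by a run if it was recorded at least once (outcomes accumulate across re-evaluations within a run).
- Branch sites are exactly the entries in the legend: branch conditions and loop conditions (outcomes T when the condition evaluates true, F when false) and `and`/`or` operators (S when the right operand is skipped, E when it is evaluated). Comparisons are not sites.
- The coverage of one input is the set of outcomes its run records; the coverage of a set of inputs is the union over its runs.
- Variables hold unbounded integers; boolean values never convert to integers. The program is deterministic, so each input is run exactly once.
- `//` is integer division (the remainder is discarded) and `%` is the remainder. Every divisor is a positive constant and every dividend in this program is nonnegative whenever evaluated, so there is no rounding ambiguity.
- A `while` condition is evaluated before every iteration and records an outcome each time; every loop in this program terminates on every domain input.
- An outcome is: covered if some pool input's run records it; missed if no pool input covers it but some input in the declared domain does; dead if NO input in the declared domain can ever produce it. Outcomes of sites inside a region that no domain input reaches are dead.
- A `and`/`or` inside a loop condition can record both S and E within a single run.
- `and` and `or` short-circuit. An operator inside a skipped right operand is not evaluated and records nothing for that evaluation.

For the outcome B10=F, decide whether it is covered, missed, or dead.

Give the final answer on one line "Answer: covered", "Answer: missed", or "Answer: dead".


B10=F is recorded by pool input(s) 2, 4, 5, 7 -> covered
Answer: covered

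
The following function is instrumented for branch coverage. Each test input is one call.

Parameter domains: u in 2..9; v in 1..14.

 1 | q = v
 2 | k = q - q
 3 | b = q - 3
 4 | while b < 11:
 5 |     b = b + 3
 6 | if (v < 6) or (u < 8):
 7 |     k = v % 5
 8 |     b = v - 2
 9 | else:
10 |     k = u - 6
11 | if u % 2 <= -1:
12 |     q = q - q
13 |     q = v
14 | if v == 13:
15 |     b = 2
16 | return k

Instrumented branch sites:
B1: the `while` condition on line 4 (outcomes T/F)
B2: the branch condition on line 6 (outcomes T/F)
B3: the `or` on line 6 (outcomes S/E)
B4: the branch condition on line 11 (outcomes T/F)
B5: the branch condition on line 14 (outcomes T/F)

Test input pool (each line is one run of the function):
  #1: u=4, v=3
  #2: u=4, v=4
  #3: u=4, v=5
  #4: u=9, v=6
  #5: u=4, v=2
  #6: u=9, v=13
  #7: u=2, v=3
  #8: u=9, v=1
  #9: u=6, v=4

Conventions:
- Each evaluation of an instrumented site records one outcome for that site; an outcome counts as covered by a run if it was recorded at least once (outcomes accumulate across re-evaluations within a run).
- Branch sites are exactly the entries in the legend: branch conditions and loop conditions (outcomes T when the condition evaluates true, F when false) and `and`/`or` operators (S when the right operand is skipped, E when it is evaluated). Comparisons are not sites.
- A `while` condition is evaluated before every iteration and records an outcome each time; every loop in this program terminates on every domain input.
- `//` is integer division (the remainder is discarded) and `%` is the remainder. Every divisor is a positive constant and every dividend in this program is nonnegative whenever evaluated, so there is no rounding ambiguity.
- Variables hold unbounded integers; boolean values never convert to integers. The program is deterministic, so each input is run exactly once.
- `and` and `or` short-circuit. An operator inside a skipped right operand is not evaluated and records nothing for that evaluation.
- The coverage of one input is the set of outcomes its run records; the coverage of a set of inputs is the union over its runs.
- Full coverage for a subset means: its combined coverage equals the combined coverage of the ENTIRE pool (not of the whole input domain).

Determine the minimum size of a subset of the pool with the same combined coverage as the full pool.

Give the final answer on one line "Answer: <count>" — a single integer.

run #1 (u=4, v=3) records B1=T, B1=F, B2=T, B3=S, B4=F, B5=F
run #2 (u=4, v=4) records B1=T, B1=F, B2=T, B3=S, B4=F, B5=F
run #3 (u=4, v=5) records B1=T, B1=F, B2=T, B3=S, B4=F, B5=F
run #4 (u=9, v=6) records B1=T, B1=F, B2=F, B3=E, B4=F, B5=F
run #5 (u=4, v=2) records B1=T, B1=F, B2=T, B3=S, B4=F, B5=F
run #6 (u=9, v=13) records B1=T, B1=F, B2=F, B3=E, B4=F, B5=T
run #7 (u=2, v=3) records B1=T, B1=F, B2=T, B3=S, B4=F, B5=F
run #8 (u=9, v=1) records B1=T, B1=F, B2=T, B3=S, B4=F, B5=F
run #9 (u=6, v=4) records B1=T, B1=F, B2=T, B3=S, B4=F, B5=F
pool-wide coverage (9 outcomes): B1=T, B1=F, B2=T, B2=F, B3=S, B3=E, B4=F, B5=T, B5=F
every size-1 subset falls short of the 9 outcomes (best: 6/9)
size 2: inputs {1, 6} cover all 9 outcomes, and no lexicographically smaller subset of this size does

Answer: 2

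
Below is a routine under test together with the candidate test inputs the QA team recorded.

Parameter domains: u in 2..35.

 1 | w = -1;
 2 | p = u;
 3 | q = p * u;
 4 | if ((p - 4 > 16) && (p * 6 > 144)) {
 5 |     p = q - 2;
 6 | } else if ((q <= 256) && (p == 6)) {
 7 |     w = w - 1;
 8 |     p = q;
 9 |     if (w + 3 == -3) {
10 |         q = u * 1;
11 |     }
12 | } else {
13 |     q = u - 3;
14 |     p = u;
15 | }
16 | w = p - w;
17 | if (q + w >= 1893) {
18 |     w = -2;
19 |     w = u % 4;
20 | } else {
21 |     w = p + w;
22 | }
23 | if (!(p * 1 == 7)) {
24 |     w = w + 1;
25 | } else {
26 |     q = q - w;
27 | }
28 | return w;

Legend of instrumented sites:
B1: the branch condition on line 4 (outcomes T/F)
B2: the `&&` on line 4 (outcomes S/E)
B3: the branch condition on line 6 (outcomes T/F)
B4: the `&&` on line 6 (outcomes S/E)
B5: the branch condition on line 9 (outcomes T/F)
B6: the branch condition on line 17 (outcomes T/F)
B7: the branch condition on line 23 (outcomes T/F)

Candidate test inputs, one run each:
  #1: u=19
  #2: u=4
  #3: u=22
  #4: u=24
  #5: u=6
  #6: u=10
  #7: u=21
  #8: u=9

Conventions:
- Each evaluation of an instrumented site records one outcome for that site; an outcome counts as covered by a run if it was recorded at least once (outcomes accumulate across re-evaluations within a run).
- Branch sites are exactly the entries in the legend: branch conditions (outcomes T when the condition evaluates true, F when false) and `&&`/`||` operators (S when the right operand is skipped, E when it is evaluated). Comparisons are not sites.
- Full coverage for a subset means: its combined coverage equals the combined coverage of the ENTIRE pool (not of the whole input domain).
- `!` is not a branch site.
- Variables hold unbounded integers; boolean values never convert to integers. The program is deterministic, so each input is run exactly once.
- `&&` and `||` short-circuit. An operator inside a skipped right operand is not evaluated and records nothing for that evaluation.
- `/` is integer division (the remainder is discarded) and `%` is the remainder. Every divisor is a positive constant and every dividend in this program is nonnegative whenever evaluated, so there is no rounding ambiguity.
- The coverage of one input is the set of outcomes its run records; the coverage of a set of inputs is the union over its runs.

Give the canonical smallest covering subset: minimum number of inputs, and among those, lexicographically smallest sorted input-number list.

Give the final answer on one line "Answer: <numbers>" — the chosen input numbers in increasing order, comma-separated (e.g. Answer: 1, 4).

input #1 (u=19): events B2->S, B1->F, B4->S, B3->F, B6->F, B7->T; covers B1=F, B2=S, B3=F, B4=S, B6=F, B7=T
input #2 (u=4): events B2->S, B1->F, B4->E, B3->F, B6->F, B7->T; covers B1=F, B2=S, B3=F, B4=E, B6=F, B7=T
input #3 (u=22): events B2->E, B1->F, B4->S, B3->F, B6->F, B7->T; covers B1=F, B2=E, B3=F, B4=S, B6=F, B7=T
input #4 (u=24): events B2->E, B1->F, B4->S, B3->F, B6->F, B7->T; covers B1=F, B2=E, B3=F, B4=S, B6=F, B7=T
input #5 (u=6): events B2->S, B1->F, B4->E, B3->T, B5->F, B6->F, B7->T; covers B1=F, B2=S, B3=T, B4=E, B5=F, B6=F, B7=T
input #6 (u=10): events B2->S, B1->F, B4->E, B3->F, B6->F, B7->T; covers B1=F, B2=S, B3=F, B4=E, B6=F, B7=T
input #7 (u=21): events B2->E, B1->F, B4->S, B3->F, B6->F, B7->T; covers B1=F, B2=E, B3=F, B4=S, B6=F, B7=T
input #8 (u=9): events B2->S, B1->F, B4->E, B3->F, B6->F, B7->T; covers B1=F, B2=S, B3=F, B4=E, B6=F, B7=T
together the pool reaches 10 outcomes: B1=F, B2=S, B2=E, B3=T, B3=F, B4=S, B4=E, B5=F, B6=F, B7=T
size 1 is not enough: best union over all size-1 subsets is 7/10
size 2: inputs {3, 5} cover all 10 outcomes, and no lexicographically smaller subset of this size does

Answer: 3, 5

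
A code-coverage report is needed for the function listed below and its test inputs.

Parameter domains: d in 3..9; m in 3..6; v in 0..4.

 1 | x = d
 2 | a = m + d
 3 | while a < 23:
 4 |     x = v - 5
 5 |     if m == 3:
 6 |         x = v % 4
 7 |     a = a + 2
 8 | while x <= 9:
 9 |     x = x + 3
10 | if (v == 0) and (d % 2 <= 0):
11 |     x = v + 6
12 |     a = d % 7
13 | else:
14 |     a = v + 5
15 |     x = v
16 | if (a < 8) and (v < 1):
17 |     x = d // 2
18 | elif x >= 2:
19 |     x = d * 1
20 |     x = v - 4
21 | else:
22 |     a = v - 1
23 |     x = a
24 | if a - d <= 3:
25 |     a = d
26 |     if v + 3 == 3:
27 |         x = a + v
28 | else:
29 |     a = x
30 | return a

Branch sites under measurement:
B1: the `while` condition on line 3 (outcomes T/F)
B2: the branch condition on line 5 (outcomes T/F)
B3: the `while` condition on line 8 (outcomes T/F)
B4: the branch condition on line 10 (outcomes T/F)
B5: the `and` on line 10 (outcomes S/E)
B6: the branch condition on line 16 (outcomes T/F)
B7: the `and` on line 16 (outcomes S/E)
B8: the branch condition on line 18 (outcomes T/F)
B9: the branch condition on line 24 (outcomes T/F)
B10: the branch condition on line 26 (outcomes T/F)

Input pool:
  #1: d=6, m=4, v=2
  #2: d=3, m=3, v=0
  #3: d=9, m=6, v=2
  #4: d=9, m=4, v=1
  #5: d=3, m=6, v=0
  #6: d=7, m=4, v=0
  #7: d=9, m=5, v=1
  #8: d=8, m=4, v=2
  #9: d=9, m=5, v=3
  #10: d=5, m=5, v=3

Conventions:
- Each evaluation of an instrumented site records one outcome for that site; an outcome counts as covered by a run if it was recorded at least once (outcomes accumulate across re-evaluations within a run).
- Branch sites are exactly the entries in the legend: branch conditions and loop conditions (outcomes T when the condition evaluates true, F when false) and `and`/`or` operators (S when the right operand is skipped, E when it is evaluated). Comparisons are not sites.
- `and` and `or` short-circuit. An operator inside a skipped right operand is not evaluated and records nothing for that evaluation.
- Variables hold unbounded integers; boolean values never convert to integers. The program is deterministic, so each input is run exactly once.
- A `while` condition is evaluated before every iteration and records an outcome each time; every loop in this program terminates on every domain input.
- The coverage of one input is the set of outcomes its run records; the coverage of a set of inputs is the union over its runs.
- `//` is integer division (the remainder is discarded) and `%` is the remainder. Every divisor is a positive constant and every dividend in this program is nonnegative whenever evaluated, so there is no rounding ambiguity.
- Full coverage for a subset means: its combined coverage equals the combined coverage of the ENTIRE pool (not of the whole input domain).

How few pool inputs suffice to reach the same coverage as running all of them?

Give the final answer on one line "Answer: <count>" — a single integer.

#1 (d=6, m=4, v=2) -> B1->T, B2->F, B1->T, B2->F, B1->T, B2->F, B1->T, B2->F, B1->T, B2->F, B1->T, B2->F, B1->T, B2->F, ...; covered: B1=T, B1=F, B2=F, B3=T, B3=F, B4=F, B5=S, B6=F, B7=E, B8=T, B9=T, B10=F
#2 (d=3, m=3, v=0) -> B1->T, B2->T, B1->T, B2->T, B1->T, B2->T, B1->T, B2->T, B1->T, B2->T, B1->T, B2->T, B1->T, B2->T, ...; covered: B1=T, B1=F, B2=T, B3=T, B3=F, B4=F, B5=E, B6=T, B7=E, B9=T, B10=T
#3 (d=9, m=6, v=2) -> B1->T, B2->F, B1->T, B2->F, B1->T, B2->F, B1->T, B2->F, B1->F, B3->T, B3->T, B3->T, B3->T, B3->T, ...; covered: B1=T, B1=F, B2=F, B3=T, B3=F, B4=F, B5=S, B6=F, B7=E, B8=T, B9=T, B10=F
#4 (d=9, m=4, v=1) -> B1->T, B2->F, B1->T, B2->F, B1->T, B2->F, B1->T, B2->F, B1->T, B2->F, B1->F, B3->T, B3->T, B3->T, ...; covered: B1=T, B1=F, B2=F, B3=T, B3=F, B4=F, B5=S, B6=F, B7=E, B8=F, B9=T, B10=F
#5 (d=3, m=6, v=0) -> B1->T, B2->F, B1->T, B2->F, B1->T, B2->F, B1->T, B2->F, B1->T, B2->F, B1->T, B2->F, B1->T, B2->F, ...; covered: B1=T, B1=F, B2=F, B3=T, B3=F, B4=F, B5=E, B6=T, B7=E, B9=T, B10=T
#6 (d=7, m=4, v=0) -> B1->T, B2->F, B1->T, B2->F, B1->T, B2->F, B1->T, B2->F, B1->T, B2->F, B1->T, B2->F, B1->F, B3->T, ...; covered: B1=T, B1=F, B2=F, B3=T, B3=F, B4=F, B5=E, B6=T, B7=E, B9=T, B10=T
#7 (d=9, m=5, v=1) -> B1->T, B2->F, B1->T, B2->F, B1->T, B2->F, B1->T, B2->F, B1->T, B2->F, B1->F, B3->T, B3->T, B3->T, ...; covered: B1=T, B1=F, B2=F, B3=T, B3=F, B4=F, B5=S, B6=F, B7=E, B8=F, B9=T, B10=F
#8 (d=8, m=4, v=2) -> B1->T, B2->F, B1->T, B2->F, B1->T, B2->F, B1->T, B2->F, B1->T, B2->F, B1->T, B2->F, B1->F, B3->T, ...; covered: B1=T, B1=F, B2=F, B3=T, B3=F, B4=F, B5=S, B6=F, B7=E, B8=T, B9=T, B10=F
#9 (d=9, m=5, v=3) -> B1->T, B2->F, B1->T, B2->F, B1->T, B2->F, B1->T, B2->F, B1->T, B2->F, B1->F, B3->T, B3->T, B3->T, ...; covered: B1=T, B1=F, B2=F, B3=T, B3=F, B4=F, B5=S, B6=F, B7=S, B8=T, B9=T, B10=F
#10 (d=5, m=5, v=3) -> B1->T, B2->F, B1->T, B2->F, B1->T, B2->F, B1->T, B2->F, B1->T, B2->F, B1->T, B2->F, B1->T, B2->F, ...; covered: B1=T, B1=F, B2=F, B3=T, B3=F, B4=F, B5=S, B6=F, B7=S, B8=T, B9=T, B10=F
together the pool reaches 18 outcomes: B1=T, B1=F, B2=T, B2=F, B3=T, B3=F, B4=F, B5=S, B5=E, B6=T, B6=F, B7=S, B7=E, B8=T, B8=F, B9=T, B10=T, B10=F
size 1 is not enough: best union over all size-1 subsets is 12/18
size 2 is not enough: best union over all size-2 subsets is 17/18
at size 3, {2, 4, 9} reaches all 18 outcomes; every lexicographically earlier size-3 subset fails

Answer: 3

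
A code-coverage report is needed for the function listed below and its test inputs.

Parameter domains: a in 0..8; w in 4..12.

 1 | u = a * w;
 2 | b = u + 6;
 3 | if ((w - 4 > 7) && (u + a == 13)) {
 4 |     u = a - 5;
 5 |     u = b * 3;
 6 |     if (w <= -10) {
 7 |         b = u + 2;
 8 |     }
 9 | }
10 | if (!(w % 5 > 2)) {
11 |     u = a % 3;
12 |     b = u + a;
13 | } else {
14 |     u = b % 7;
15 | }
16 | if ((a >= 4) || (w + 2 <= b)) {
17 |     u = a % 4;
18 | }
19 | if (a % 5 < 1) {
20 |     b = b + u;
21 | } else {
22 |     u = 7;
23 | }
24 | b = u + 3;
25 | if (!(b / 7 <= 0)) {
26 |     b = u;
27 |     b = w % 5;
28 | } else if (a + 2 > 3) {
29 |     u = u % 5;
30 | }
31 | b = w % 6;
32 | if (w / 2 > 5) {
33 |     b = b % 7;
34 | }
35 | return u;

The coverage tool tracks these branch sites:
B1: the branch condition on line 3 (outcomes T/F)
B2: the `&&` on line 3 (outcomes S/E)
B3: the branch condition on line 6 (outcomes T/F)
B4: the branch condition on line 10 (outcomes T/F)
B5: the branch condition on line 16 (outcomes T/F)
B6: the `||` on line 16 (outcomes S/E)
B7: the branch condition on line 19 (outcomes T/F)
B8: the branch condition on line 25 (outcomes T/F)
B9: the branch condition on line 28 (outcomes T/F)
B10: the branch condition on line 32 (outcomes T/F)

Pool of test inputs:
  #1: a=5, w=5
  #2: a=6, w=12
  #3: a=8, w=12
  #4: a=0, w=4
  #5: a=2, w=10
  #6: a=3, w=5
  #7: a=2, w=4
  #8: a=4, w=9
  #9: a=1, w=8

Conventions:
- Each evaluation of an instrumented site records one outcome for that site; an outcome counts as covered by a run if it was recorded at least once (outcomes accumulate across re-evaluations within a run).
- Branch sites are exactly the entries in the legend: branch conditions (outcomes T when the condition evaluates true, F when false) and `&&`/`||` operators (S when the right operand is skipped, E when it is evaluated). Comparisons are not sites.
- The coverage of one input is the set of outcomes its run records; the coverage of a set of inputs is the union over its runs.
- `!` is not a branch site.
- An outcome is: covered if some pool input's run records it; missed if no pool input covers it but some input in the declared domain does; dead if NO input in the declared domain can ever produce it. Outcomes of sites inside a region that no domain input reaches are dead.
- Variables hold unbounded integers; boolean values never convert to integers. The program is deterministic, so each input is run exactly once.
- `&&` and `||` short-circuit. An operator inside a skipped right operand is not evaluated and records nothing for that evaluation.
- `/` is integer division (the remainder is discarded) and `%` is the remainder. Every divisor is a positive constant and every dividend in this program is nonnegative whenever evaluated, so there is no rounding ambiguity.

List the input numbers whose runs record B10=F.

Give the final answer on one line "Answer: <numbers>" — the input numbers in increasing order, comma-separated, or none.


input #1 (a=5, w=5): covers B10=F
input #2 (a=6, w=12): misses B10=F
input #3 (a=8, w=12): misses B10=F
input #4 (a=0, w=4): covers B10=F
input #5 (a=2, w=10): covers B10=F
input #6 (a=3, w=5): covers B10=F
input #7 (a=2, w=4): covers B10=F
input #8 (a=4, w=9): covers B10=F
input #9 (a=1, w=8): covers B10=F
Answer: 1, 4, 5, 6, 7, 8, 9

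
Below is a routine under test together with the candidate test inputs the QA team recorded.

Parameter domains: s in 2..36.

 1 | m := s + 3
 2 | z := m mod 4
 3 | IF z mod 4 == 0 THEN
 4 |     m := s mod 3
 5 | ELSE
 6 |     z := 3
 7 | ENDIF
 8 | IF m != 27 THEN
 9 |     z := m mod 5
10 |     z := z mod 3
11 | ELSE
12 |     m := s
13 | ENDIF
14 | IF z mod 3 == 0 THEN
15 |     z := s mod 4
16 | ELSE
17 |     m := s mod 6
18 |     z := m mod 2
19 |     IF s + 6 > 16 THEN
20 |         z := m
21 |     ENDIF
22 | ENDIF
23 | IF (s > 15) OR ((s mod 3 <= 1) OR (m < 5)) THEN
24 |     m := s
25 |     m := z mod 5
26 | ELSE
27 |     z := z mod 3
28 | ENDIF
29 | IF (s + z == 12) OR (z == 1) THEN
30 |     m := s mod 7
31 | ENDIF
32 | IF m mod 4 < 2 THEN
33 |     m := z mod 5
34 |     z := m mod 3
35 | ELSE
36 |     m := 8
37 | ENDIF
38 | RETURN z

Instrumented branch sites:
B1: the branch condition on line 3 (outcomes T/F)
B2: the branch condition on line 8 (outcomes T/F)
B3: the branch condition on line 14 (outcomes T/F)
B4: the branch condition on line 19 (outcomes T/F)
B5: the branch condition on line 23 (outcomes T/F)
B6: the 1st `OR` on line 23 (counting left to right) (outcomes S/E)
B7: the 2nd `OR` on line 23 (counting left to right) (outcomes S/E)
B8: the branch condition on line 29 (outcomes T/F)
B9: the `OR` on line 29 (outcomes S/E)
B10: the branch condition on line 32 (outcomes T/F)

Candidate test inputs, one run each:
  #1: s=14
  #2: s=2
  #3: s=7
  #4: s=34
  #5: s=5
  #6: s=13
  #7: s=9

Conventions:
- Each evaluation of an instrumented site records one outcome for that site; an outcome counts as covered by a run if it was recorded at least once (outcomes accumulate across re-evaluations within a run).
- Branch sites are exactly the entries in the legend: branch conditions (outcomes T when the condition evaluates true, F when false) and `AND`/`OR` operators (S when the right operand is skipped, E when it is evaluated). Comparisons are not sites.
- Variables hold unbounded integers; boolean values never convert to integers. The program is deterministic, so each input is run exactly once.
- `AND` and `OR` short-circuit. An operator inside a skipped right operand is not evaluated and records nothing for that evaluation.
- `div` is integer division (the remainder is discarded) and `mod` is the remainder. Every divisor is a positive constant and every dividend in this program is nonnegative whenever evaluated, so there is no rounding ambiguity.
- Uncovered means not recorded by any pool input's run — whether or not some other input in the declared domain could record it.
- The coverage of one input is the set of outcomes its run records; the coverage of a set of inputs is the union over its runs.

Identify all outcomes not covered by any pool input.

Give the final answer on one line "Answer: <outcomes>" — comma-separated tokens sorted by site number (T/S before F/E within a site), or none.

test 1 (s=14) fires B1->F, B2->T, B3->F, B4->T, B6->E, B7->E, B5->T, B9->E, B8->F, B10->F; hits B1=F, B2=T, B3=F, B4=T, B5=T, B6=E, B7=E, B8=F, B9=E, B10=F
test 2 (s=2) fires B1->F, B2->T, B3->T, B6->E, B7->E, B5->F, B9->E, B8->F, B10->T; hits B1=F, B2=T, B3=T, B5=F, B6=E, B7=E, B8=F, B9=E, B10=T
test 3 (s=7) fires B1->F, B2->T, B3->T, B6->E, B7->S, B5->T, B9->E, B8->F, B10->F; hits B1=F, B2=T, B3=T, B5=T, B6=E, B7=S, B8=F, B9=E, B10=F
test 4 (s=34) fires B1->F, B2->T, B3->F, B4->T, B6->S, B5->T, B9->E, B8->F, B10->T; hits B1=F, B2=T, B3=F, B4=T, B5=T, B6=S, B8=F, B9=E, B10=T
test 5 (s=5) fires B1->T, B2->T, B3->F, B4->F, B6->E, B7->E, B5->F, B9->E, B8->T, B10->T; hits B1=T, B2=T, B3=F, B4=F, B5=F, B6=E, B7=E, B8=T, B9=E, B10=T
test 6 (s=13) fires B1->T, B2->T, B3->F, B4->T, B6->E, B7->S, B5->T, B9->E, B8->T, B10->F; hits B1=T, B2=T, B3=F, B4=T, B5=T, B6=E, B7=S, B8=T, B9=E, B10=F
test 7 (s=9) fires B1->T, B2->T, B3->T, B6->E, B7->S, B5->T, B9->E, B8->T, B10->F; hits B1=T, B2=T, B3=T, B5=T, B6=E, B7=S, B8=T, B9=E, B10=F
union over the pool: B1=T, B1=F, B2=T, B3=T, B3=F, B4=T, B4=F, B5=T, B5=F, B6=S, B6=E, B7=S, B7=E, B8=T, B8=F, B9=E, B10=T, B10=F
uncovered (2 of 20): B2=F, B9=S

Answer: B2=F, B9=S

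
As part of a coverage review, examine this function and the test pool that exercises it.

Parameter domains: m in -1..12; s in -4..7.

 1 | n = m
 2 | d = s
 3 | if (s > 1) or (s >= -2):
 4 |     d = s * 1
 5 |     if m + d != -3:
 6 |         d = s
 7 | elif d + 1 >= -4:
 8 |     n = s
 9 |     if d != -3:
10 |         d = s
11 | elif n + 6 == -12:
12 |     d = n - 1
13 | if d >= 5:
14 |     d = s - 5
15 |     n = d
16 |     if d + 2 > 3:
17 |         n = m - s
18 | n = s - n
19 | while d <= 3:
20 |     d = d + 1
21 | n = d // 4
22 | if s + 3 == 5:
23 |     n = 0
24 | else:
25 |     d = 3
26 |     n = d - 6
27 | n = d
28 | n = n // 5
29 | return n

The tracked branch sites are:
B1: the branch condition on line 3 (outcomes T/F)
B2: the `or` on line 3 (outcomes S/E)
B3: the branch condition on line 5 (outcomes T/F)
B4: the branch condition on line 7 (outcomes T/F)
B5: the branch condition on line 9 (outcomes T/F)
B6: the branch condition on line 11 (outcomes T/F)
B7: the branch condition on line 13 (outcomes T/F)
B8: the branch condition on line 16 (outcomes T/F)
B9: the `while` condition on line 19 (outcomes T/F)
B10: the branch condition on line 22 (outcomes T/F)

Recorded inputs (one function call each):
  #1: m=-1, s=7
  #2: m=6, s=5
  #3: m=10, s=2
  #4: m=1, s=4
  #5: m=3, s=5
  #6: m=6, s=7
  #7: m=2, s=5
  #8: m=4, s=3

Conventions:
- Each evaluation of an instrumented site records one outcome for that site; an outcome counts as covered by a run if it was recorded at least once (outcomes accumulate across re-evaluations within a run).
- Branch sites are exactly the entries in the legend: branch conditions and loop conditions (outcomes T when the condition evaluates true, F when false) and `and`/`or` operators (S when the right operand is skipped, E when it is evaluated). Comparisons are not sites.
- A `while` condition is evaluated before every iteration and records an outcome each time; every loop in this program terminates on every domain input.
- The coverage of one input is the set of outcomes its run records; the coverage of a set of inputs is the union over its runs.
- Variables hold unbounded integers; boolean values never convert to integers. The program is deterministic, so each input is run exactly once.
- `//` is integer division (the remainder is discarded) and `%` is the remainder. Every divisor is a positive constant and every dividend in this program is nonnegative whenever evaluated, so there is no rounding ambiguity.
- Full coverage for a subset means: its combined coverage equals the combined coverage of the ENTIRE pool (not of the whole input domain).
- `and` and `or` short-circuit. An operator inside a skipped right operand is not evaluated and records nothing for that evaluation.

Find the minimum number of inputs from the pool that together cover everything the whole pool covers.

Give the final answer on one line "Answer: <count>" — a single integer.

input #1, m=-1, s=7: events B2->S, B1->T, B3->T, B7->T, B8->T, B9->T, B9->T, B9->F, B10->F; outcomes B1=T, B2=S, B3=T, B7=T, B8=T, B9=T, B9=F, B10=F
input #2, m=6, s=5: events B2->S, B1->T, B3->T, B7->T, B8->F, B9->T, B9->T, B9->T, B9->T, B9->F, B10->F; outcomes B1=T, B2=S, B3=T, B7=T, B8=F, B9=T, B9=F, B10=F
input #3, m=10, s=2: events B2->S, B1->T, B3->T, B7->F, B9->T, B9->T, B9->F, B10->T; outcomes B1=T, B2=S, B3=T, B7=F, B9=T, B9=F, B10=T
input #4, m=1, s=4: events B2->S, B1->T, B3->T, B7->F, B9->F, B10->F; outcomes B1=T, B2=S, B3=T, B7=F, B9=F, B10=F
input #5, m=3, s=5: events B2->S, B1->T, B3->T, B7->T, B8->F, B9->T, B9->T, B9->T, B9->T, B9->F, B10->F; outcomes B1=T, B2=S, B3=T, B7=T, B8=F, B9=T, B9=F, B10=F
input #6, m=6, s=7: events B2->S, B1->T, B3->T, B7->T, B8->T, B9->T, B9->T, B9->F, B10->F; outcomes B1=T, B2=S, B3=T, B7=T, B8=T, B9=T, B9=F, B10=F
input #7, m=2, s=5: events B2->S, B1->T, B3->T, B7->T, B8->F, B9->T, B9->T, B9->T, B9->T, B9->F, B10->F; outcomes B1=T, B2=S, B3=T, B7=T, B8=F, B9=T, B9=F, B10=F
input #8, m=4, s=3: events B2->S, B1->T, B3->T, B7->F, B9->T, B9->F, B10->F; outcomes B1=T, B2=S, B3=T, B7=F, B9=T, B9=F, B10=F
together the pool reaches 11 outcomes: B1=T, B2=S, B3=T, B7=T, B7=F, B8=T, B8=F, B9=T, B9=F, B10=T, B10=F
checked all size-1 subsets: none covers 11 outcomes (max 8/11)
checked all size-2 subsets: none covers 11 outcomes (max 10/11)
inputs {1, 2, 3} (size 3) cover everything; no size-3 subset with a lexicographically smaller index list covers all 11

Answer: 3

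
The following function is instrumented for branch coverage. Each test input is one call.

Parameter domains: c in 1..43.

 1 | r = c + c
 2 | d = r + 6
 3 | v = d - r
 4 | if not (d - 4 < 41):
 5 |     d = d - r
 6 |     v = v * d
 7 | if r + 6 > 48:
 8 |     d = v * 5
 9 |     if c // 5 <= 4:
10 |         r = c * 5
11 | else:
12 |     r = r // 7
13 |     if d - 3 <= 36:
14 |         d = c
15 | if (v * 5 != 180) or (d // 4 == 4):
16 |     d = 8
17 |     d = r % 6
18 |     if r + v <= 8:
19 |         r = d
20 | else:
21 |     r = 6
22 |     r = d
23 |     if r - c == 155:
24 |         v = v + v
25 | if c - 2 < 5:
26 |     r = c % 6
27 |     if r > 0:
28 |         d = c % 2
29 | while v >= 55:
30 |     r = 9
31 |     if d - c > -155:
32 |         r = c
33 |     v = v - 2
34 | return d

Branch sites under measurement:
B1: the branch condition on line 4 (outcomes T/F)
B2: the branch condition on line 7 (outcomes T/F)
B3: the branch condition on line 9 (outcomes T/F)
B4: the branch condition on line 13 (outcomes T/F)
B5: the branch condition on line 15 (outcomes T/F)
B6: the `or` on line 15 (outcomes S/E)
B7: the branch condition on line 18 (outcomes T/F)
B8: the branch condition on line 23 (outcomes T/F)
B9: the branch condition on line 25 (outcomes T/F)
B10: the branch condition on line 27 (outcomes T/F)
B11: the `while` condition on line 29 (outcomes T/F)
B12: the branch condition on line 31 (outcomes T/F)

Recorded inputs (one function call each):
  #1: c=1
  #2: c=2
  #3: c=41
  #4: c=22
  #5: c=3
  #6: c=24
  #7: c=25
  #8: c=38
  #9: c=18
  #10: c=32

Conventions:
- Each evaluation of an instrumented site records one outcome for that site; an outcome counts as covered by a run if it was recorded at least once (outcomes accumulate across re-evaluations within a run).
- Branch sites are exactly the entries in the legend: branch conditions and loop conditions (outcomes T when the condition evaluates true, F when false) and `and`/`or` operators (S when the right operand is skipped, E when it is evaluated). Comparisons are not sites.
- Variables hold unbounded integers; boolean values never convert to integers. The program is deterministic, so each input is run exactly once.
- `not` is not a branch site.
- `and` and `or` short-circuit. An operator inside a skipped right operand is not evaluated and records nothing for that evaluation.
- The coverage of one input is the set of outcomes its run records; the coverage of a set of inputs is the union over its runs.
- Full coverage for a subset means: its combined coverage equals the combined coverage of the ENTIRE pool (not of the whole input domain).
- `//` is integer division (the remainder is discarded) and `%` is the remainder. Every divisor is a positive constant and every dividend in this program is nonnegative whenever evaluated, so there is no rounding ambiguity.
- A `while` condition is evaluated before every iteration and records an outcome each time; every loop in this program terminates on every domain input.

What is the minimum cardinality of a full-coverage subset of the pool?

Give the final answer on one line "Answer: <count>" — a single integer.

#1 (c=1) -> covered: B1=F, B2=F, B4=T, B5=T, B6=S, B7=T, B9=T, B10=T, B11=F
#2 (c=2) -> covered: B1=F, B2=F, B4=T, B5=T, B6=S, B7=T, B9=T, B10=T, B11=F
#3 (c=41) -> covered: B1=T, B2=T, B3=F, B5=F, B6=E, B8=F, B9=F, B11=F
#4 (c=22) -> covered: B1=T, B2=T, B3=T, B5=F, B6=E, B8=F, B9=F, B11=F
#5 (c=3) -> covered: B1=F, B2=F, B4=T, B5=T, B6=S, B7=T, B9=T, B10=T, B11=F
#6 (c=24) -> covered: B1=T, B2=T, B3=T, B5=F, B6=E, B8=F, B9=F, B11=F
#7 (c=25) -> covered: B1=T, B2=T, B3=F, B5=F, B6=E, B8=T, B9=F, B11=T, B11=F, B12=T
#8 (c=38) -> covered: B1=T, B2=T, B3=F, B5=F, B6=E, B8=F, B9=F, B11=F
#9 (c=18) -> covered: B1=F, B2=F, B4=F, B5=T, B6=S, B7=F, B9=F, B11=F
#10 (c=32) -> covered: B1=T, B2=T, B3=F, B5=F, B6=E, B8=F, B9=F, B11=F
union over all inputs: B1=T, B1=F, B2=T, B2=F, B3=T, B3=F, B4=T, B4=F, B5=T, B5=F, B6=S, B6=E, B7=T, B7=F, B8=T, B8=F, B9=T, B9=F, B10=T, B11=T, B11=F, B12=T (22 outcomes)
no size-1 subset reaches all 22 outcomes (best union: 10/22)
no size-2 subset reaches all 22 outcomes (best union: 18/22)
no size-3 subset reaches all 22 outcomes (best union: 20/22)
inputs {1, 4, 7, 9} (size 4) cover everything; no size-4 subset with a lexicographically smaller index list covers all 22

Answer: 4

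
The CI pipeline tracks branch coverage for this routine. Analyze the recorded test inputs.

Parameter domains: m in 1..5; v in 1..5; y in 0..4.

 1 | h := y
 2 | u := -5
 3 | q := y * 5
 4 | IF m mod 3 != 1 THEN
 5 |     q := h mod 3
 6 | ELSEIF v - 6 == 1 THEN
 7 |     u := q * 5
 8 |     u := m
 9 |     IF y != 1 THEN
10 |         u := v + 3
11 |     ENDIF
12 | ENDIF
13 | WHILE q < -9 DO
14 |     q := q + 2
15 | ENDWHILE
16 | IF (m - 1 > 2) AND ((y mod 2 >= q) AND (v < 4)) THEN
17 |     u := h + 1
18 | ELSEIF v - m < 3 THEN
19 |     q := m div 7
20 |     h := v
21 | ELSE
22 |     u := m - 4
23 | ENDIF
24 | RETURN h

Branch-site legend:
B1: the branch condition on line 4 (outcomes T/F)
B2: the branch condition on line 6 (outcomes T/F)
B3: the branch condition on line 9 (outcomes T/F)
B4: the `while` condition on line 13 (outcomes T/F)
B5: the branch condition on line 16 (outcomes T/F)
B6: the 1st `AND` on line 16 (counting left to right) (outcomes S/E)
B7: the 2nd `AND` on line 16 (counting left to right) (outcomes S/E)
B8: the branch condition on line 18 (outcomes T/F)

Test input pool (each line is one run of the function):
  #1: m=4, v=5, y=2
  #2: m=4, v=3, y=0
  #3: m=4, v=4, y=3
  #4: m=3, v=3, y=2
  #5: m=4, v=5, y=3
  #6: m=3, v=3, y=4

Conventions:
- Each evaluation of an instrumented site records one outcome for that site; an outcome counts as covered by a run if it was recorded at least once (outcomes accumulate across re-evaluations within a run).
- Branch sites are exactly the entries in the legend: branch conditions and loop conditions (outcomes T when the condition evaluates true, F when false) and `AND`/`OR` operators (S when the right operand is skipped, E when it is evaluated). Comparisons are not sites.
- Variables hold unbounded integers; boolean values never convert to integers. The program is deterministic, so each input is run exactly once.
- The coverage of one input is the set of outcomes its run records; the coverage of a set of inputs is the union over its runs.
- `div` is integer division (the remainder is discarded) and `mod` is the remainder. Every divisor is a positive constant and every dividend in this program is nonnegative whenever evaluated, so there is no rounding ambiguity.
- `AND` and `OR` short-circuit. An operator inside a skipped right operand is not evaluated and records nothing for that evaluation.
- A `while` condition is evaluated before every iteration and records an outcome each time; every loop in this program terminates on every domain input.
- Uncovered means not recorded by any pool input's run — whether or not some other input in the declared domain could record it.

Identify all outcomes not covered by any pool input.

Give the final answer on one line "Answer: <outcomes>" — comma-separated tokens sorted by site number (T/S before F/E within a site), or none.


input #1 (m=4, v=5, y=2): events B1->F, B2->F, B4->F, B6->E, B7->S, B5->F, B8->T; covers B1=F, B2=F, B4=F, B5=F, B6=E, B7=S, B8=T
input #2 (m=4, v=3, y=0): events B1->F, B2->F, B4->F, B6->E, B7->E, B5->T; covers B1=F, B2=F, B4=F, B5=T, B6=E, B7=E
input #3 (m=4, v=4, y=3): events B1->F, B2->F, B4->F, B6->E, B7->S, B5->F, B8->T; covers B1=F, B2=F, B4=F, B5=F, B6=E, B7=S, B8=T
input #4 (m=3, v=3, y=2): events B1->T, B4->F, B6->S, B5->F, B8->T; covers B1=T, B4=F, B5=F, B6=S, B8=T
input #5 (m=4, v=5, y=3): events B1->F, B2->F, B4->F, B6->E, B7->S, B5->F, B8->T; covers B1=F, B2=F, B4=F, B5=F, B6=E, B7=S, B8=T
input #6 (m=3, v=3, y=4): events B1->T, B4->F, B6->S, B5->F, B8->T; covers B1=T, B4=F, B5=F, B6=S, B8=T
union over the pool: B1=T, B1=F, B2=F, B4=F, B5=T, B5=F, B6=S, B6=E, B7=S, B7=E, B8=T
uncovered (5 of 16): B2=T, B3=T, B3=F, B4=T, B8=F
Answer: B2=T, B3=T, B3=F, B4=T, B8=F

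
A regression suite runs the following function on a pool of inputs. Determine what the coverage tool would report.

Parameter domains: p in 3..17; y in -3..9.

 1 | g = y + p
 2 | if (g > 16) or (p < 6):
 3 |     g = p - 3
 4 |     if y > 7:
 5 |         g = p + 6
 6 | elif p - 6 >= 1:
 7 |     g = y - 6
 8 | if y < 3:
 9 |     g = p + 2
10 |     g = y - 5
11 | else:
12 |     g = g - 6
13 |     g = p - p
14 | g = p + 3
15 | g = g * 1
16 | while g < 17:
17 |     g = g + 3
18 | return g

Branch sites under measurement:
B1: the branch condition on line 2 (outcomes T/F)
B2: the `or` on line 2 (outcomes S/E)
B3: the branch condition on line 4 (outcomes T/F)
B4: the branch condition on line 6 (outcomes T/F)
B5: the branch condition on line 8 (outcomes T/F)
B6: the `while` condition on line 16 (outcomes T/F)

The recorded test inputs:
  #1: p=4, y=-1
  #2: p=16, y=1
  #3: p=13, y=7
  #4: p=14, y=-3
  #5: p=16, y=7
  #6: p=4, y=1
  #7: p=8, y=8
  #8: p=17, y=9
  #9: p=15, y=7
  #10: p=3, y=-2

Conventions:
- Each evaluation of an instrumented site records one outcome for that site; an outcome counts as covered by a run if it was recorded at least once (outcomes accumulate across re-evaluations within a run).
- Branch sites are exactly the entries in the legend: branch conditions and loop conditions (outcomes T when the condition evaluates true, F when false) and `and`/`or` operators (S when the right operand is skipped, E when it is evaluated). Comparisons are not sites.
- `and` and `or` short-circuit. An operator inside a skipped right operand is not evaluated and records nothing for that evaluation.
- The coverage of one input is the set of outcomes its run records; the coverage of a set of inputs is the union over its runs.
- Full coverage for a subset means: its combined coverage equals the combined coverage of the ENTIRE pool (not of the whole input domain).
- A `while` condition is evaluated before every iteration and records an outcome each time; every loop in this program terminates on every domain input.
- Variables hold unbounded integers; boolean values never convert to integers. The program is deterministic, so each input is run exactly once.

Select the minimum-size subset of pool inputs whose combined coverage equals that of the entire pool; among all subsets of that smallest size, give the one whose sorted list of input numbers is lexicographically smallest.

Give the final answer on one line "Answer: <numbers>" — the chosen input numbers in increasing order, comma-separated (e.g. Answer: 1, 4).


input #1, p=4, y=-1: outcomes B1=T, B2=E, B3=F, B5=T, B6=T, B6=F
input #2, p=16, y=1: outcomes B1=T, B2=S, B3=F, B5=T, B6=F
input #3, p=13, y=7: outcomes B1=T, B2=S, B3=F, B5=F, B6=T, B6=F
input #4, p=14, y=-3: outcomes B1=F, B2=E, B4=T, B5=T, B6=F
input #5, p=16, y=7: outcomes B1=T, B2=S, B3=F, B5=F, B6=F
input #6, p=4, y=1: outcomes B1=T, B2=E, B3=F, B5=T, B6=T, B6=F
input #7, p=8, y=8: outcomes B1=F, B2=E, B4=T, B5=F, B6=T, B6=F
input #8, p=17, y=9: outcomes B1=T, B2=S, B3=T, B5=F, B6=F
input #9, p=15, y=7: outcomes B1=T, B2=S, B3=F, B5=F, B6=F
input #10, p=3, y=-2: outcomes B1=T, B2=E, B3=F, B5=T, B6=T, B6=F
the full pool covers 11 outcomes: B1=T, B1=F, B2=S, B2=E, B3=T, B3=F, B4=T, B5=T, B5=F, B6=T, B6=F
no size-1 subset reaches all 11 outcomes (best union: 6/11)
no size-2 subset reaches all 11 outcomes (best union: 10/11)
inputs {1, 4, 8} (size 3) cover everything; no size-3 subset with a lexicographically smaller index list covers all 11
Answer: 1, 4, 8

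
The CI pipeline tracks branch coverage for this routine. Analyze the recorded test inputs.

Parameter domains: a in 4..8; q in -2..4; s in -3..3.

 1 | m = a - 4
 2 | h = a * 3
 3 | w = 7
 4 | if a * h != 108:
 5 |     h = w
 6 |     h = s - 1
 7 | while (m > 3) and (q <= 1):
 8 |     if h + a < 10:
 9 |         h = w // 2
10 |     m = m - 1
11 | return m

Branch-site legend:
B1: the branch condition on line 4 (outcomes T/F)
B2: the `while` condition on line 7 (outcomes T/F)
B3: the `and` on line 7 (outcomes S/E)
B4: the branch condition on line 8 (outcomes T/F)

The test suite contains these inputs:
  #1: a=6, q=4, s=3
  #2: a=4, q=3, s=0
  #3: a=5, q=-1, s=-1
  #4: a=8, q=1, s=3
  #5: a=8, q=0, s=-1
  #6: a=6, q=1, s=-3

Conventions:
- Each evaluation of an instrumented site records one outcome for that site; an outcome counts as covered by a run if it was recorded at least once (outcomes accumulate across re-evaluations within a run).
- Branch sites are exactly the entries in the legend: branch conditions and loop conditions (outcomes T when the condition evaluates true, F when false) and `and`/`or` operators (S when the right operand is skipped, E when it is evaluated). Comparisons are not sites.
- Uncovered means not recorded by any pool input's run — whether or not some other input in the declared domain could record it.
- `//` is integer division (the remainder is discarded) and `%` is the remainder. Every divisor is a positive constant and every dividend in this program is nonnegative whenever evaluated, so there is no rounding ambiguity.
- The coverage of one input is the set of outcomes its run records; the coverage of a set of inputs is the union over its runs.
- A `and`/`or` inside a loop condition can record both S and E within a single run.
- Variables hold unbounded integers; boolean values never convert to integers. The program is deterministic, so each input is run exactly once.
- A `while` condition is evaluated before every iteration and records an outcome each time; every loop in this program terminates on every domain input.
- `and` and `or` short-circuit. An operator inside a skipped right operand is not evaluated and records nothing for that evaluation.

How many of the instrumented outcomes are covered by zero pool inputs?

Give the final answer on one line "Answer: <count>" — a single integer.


input #1, a=6, q=4, s=3: outcomes B1=F, B2=F, B3=S
input #2, a=4, q=3, s=0: outcomes B1=T, B2=F, B3=S
input #3, a=5, q=-1, s=-1: outcomes B1=T, B2=F, B3=S
input #4, a=8, q=1, s=3: outcomes B1=T, B2=T, B2=F, B3=S, B3=E, B4=F
input #5, a=8, q=0, s=-1: outcomes B1=T, B2=T, B2=F, B3=S, B3=E, B4=T
input #6, a=6, q=1, s=-3: outcomes B1=F, B2=F, B3=S
union over the pool: B1=T, B1=F, B2=T, B2=F, B3=S, B3=E, B4=T, B4=F
uncovered (0 of 8): none
Answer: 0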